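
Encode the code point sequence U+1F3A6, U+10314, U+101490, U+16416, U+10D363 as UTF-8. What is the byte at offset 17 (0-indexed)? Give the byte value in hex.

U+1F3A6 → 4-byte form F0 9F 8E A6 at offsets 0–3.
U+10314 → 4-byte form F0 90 8C 94 at offsets 4–7.
U+101490 → 4-byte form F4 81 92 90 at offsets 8–11.
U+16416 → 4-byte form F0 96 90 96 at offsets 12–15.
U+10D363 → 4-byte form F4 8D 8D A3 at offsets 16–19.
Offset 17 falls in char 5's range; it's byte 2 of F4 8D 8D A3 = 0x8D.

0x8D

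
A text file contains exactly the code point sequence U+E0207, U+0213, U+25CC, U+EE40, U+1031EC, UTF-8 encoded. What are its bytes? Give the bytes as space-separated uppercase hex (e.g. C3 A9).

F3 A0 88 87 C8 93 E2 97 8C EE B9 80 F4 83 87 AC

U+E0207: 4-byte form → F3 A0 88 87.
U+0213: 2-byte form → C8 93.
U+25CC: 3-byte form → E2 97 8C.
U+EE40: 3-byte form → EE B9 80.
U+1031EC: 4-byte form → F4 83 87 AC.
Concatenated (16 bytes): F3 A0 88 87 C8 93 E2 97 8C EE B9 80 F4 83 87 AC.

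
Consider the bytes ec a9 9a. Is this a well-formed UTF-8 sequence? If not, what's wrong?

valid

Leading byte 0xEC = 11101100 → 3-byte form.
Continuation bytes 0xA9=10101001, 0x9A=10011010 all match 10xxxxxx.
Decoded value 0xCA5A is ≥ 0x800 (shortest form) and not a surrogate.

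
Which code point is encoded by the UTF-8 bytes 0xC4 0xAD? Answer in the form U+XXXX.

Leading byte 0xC4 = 11000100 matches 110xxxxx → 2-byte sequence.
Byte 1: 0xC4 = 11000100, payload 00100 (5 bits).
Byte 2: 0xAD = 10101101 (10xxxxxx ✓), payload 101101.
Concatenate: 00100101101 = 0x12D (11 bits → U+012D).

U+012D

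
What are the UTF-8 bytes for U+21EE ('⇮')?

U+21EE = 0x21EE = 8686 decimal. In range U+0800–U+FFFF → 3-byte form: 1110xxxx 10xxxxxx 10xxxxxx.
Binary (16 bits): 0010000111101110.
Split 4+6+6: 0010 | 000111 | 101110.
Byte 1: 11100010 = 0xE2.
Byte 2: 10000111 = 0x87.
Byte 3: 10101110 = 0xAE.

E2 87 AE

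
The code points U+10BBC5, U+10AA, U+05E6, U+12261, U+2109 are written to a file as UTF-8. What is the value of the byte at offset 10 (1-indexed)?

0xF0

1-indexed offset 10 is 0-indexed offset 9.
U+10BBC5 → 4-byte form F4 8B AF 85 at offsets 0–3.
U+10AA → 3-byte form E1 82 AA at offsets 4–6.
U+05E6 → 2-byte form D7 A6 at offsets 7–8.
U+12261 → 4-byte form F0 92 89 A1 at offsets 9–12.
Offset 9 falls in char 4's range; it's byte 1 of F0 92 89 A1 = 0xF0.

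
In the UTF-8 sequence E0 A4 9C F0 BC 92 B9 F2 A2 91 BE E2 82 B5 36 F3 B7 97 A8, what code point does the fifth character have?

U+0036

Offset 0: leading byte 0xE0 = 11100000 → 3-byte char #1 = E0 A4 9C.
Offset 3: leading byte 0xF0 = 11110000 → 4-byte char #2 = F0 BC 92 B9.
Offset 7: leading byte 0xF2 = 11110010 → 4-byte char #3 = F2 A2 91 BE.
Offset 11: leading byte 0xE2 = 11100010 → 3-byte char #4 = E2 82 B5.
Offset 14: leading byte 0x36 = 00110110 → 1-byte char #5 = 36.
Leading byte 0x36 = 00110110 matches 0xxxxxxx → 1-byte sequence.
Byte 1: 0x36 = 00110110, payload 0110110 (7 bits).
Concatenate: 0110110 = 0x36 (7 bits → U+0036).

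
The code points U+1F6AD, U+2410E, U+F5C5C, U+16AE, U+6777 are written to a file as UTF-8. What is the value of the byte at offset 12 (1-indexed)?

1-indexed offset 12 is 0-indexed offset 11.
U+1F6AD → 4-byte form F0 9F 9A AD at offsets 0–3.
U+2410E → 4-byte form F0 A4 84 8E at offsets 4–7.
U+F5C5C → 4-byte form F3 B5 B1 9C at offsets 8–11.
Offset 11 falls in char 3's range; it's byte 4 of F3 B5 B1 9C = 0x9C.

0x9C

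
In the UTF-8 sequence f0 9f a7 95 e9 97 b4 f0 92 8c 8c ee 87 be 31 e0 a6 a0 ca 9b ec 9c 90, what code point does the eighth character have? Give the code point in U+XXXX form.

Offset 0: leading byte 0xF0 = 11110000 → 4-byte char #1 = F0 9F A7 95.
Offset 4: leading byte 0xE9 = 11101001 → 3-byte char #2 = E9 97 B4.
Offset 7: leading byte 0xF0 = 11110000 → 4-byte char #3 = F0 92 8C 8C.
Offset 11: leading byte 0xEE = 11101110 → 3-byte char #4 = EE 87 BE.
Offset 14: leading byte 0x31 = 00110001 → 1-byte char #5 = 31.
Offset 15: leading byte 0xE0 = 11100000 → 3-byte char #6 = E0 A6 A0.
Offset 18: leading byte 0xCA = 11001010 → 2-byte char #7 = CA 9B.
Offset 20: leading byte 0xEC = 11101100 → 3-byte char #8 = EC 9C 90.
Leading byte 0xEC = 11101100 matches 1110xxxx → 3-byte sequence.
Byte 1: 0xEC = 11101100, payload 1100 (4 bits).
Byte 2: 0x9C = 10011100 (10xxxxxx ✓), payload 011100.
Byte 3: 0x90 = 10010000 (10xxxxxx ✓), payload 010000.
Concatenate: 1100011100010000 = 0xC710 (16 bits → U+C710).

U+C710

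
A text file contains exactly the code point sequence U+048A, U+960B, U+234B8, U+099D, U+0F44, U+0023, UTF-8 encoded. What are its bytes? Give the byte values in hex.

U+048A: 2-byte form → D2 8A.
U+960B: 3-byte form → E9 98 8B.
U+234B8: 4-byte form → F0 A3 92 B8.
U+099D: 3-byte form → E0 A6 9D.
U+0F44: 3-byte form → E0 BD 84.
U+0023: 1-byte form → 23.
Concatenated (16 bytes): D2 8A E9 98 8B F0 A3 92 B8 E0 A6 9D E0 BD 84 23.

D2 8A E9 98 8B F0 A3 92 B8 E0 A6 9D E0 BD 84 23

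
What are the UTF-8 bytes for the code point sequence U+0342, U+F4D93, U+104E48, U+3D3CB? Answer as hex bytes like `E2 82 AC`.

U+0342: 2-byte form → CD 82.
U+F4D93: 4-byte form → F3 B4 B6 93.
U+104E48: 4-byte form → F4 84 B9 88.
U+3D3CB: 4-byte form → F0 BD 8F 8B.
Concatenated (14 bytes): CD 82 F3 B4 B6 93 F4 84 B9 88 F0 BD 8F 8B.

CD 82 F3 B4 B6 93 F4 84 B9 88 F0 BD 8F 8B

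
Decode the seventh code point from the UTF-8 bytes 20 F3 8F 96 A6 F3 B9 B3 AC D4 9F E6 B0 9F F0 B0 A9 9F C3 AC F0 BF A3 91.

Offset 0: leading byte 0x20 = 00100000 → 1-byte char #1 = 20.
Offset 1: leading byte 0xF3 = 11110011 → 4-byte char #2 = F3 8F 96 A6.
Offset 5: leading byte 0xF3 = 11110011 → 4-byte char #3 = F3 B9 B3 AC.
Offset 9: leading byte 0xD4 = 11010100 → 2-byte char #4 = D4 9F.
Offset 11: leading byte 0xE6 = 11100110 → 3-byte char #5 = E6 B0 9F.
Offset 14: leading byte 0xF0 = 11110000 → 4-byte char #6 = F0 B0 A9 9F.
Offset 18: leading byte 0xC3 = 11000011 → 2-byte char #7 = C3 AC.
Leading byte 0xC3 = 11000011 matches 110xxxxx → 2-byte sequence.
Byte 1: 0xC3 = 11000011, payload 00011 (5 bits).
Byte 2: 0xAC = 10101100 (10xxxxxx ✓), payload 101100.
Concatenate: 00011101100 = 0xEC (11 bits → U+00EC).

U+00EC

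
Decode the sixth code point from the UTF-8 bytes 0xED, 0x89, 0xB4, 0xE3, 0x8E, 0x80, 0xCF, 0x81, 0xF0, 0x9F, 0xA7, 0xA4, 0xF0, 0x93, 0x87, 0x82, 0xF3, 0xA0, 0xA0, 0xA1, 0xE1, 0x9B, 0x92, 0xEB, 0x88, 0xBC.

U+E0821

Offset 0: leading byte 0xED = 11101101 → 3-byte char #1 = ED 89 B4.
Offset 3: leading byte 0xE3 = 11100011 → 3-byte char #2 = E3 8E 80.
Offset 6: leading byte 0xCF = 11001111 → 2-byte char #3 = CF 81.
Offset 8: leading byte 0xF0 = 11110000 → 4-byte char #4 = F0 9F A7 A4.
Offset 12: leading byte 0xF0 = 11110000 → 4-byte char #5 = F0 93 87 82.
Offset 16: leading byte 0xF3 = 11110011 → 4-byte char #6 = F3 A0 A0 A1.
Leading byte 0xF3 = 11110011 matches 11110xxx → 4-byte sequence.
Byte 1: 0xF3 = 11110011, payload 011 (3 bits).
Byte 2: 0xA0 = 10100000 (10xxxxxx ✓), payload 100000.
Byte 3: 0xA0 = 10100000 (10xxxxxx ✓), payload 100000.
Byte 4: 0xA1 = 10100001 (10xxxxxx ✓), payload 100001.
Concatenate: 011100000100000100001 = 0xE0821 (21 bits → U+E0821).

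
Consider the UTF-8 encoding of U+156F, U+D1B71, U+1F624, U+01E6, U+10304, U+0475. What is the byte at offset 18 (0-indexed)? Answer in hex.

U+156F → 3-byte form E1 95 AF at offsets 0–2.
U+D1B71 → 4-byte form F3 91 AD B1 at offsets 3–6.
U+1F624 → 4-byte form F0 9F 98 A4 at offsets 7–10.
U+01E6 → 2-byte form C7 A6 at offsets 11–12.
U+10304 → 4-byte form F0 90 8C 84 at offsets 13–16.
U+0475 → 2-byte form D1 B5 at offsets 17–18.
Offset 18 falls in char 6's range; it's byte 2 of D1 B5 = 0xB5.

0xB5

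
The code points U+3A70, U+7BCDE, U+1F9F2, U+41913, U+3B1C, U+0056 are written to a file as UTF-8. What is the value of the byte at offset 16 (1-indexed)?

0xE3

1-indexed offset 16 is 0-indexed offset 15.
U+3A70 → 3-byte form E3 A9 B0 at offsets 0–2.
U+7BCDE → 4-byte form F1 BB B3 9E at offsets 3–6.
U+1F9F2 → 4-byte form F0 9F A7 B2 at offsets 7–10.
U+41913 → 4-byte form F1 81 A4 93 at offsets 11–14.
U+3B1C → 3-byte form E3 AC 9C at offsets 15–17.
Offset 15 falls in char 5's range; it's byte 1 of E3 AC 9C = 0xE3.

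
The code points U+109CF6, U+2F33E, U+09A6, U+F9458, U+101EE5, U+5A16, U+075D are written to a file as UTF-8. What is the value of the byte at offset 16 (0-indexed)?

U+109CF6 → 4-byte form F4 89 B3 B6 at offsets 0–3.
U+2F33E → 4-byte form F0 AF 8C BE at offsets 4–7.
U+09A6 → 3-byte form E0 A6 A6 at offsets 8–10.
U+F9458 → 4-byte form F3 B9 91 98 at offsets 11–14.
U+101EE5 → 4-byte form F4 81 BB A5 at offsets 15–18.
Offset 16 falls in char 5's range; it's byte 2 of F4 81 BB A5 = 0x81.

0x81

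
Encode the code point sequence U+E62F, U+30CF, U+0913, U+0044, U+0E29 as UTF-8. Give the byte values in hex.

U+E62F: 3-byte form → EE 98 AF.
U+30CF: 3-byte form → E3 83 8F.
U+0913: 3-byte form → E0 A4 93.
U+0044: 1-byte form → 44.
U+0E29: 3-byte form → E0 B8 A9.
Concatenated (13 bytes): EE 98 AF E3 83 8F E0 A4 93 44 E0 B8 A9.

EE 98 AF E3 83 8F E0 A4 93 44 E0 B8 A9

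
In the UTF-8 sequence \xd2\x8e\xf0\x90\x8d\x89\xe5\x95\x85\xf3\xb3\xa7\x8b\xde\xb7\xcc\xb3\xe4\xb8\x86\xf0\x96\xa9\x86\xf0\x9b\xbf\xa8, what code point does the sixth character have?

U+0333

Offset 0: leading byte 0xD2 = 11010010 → 2-byte char #1 = D2 8E.
Offset 2: leading byte 0xF0 = 11110000 → 4-byte char #2 = F0 90 8D 89.
Offset 6: leading byte 0xE5 = 11100101 → 3-byte char #3 = E5 95 85.
Offset 9: leading byte 0xF3 = 11110011 → 4-byte char #4 = F3 B3 A7 8B.
Offset 13: leading byte 0xDE = 11011110 → 2-byte char #5 = DE B7.
Offset 15: leading byte 0xCC = 11001100 → 2-byte char #6 = CC B3.
Leading byte 0xCC = 11001100 matches 110xxxxx → 2-byte sequence.
Byte 1: 0xCC = 11001100, payload 01100 (5 bits).
Byte 2: 0xB3 = 10110011 (10xxxxxx ✓), payload 110011.
Concatenate: 01100110011 = 0x333 (11 bits → U+0333).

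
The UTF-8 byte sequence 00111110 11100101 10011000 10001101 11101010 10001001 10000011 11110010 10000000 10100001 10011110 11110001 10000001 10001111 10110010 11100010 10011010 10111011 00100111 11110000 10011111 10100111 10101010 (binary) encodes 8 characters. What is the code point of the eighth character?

Offset 0: leading byte 0x3E = 00111110 → 1-byte char #1 = 3E.
Offset 1: leading byte 0xE5 = 11100101 → 3-byte char #2 = E5 98 8D.
Offset 4: leading byte 0xEA = 11101010 → 3-byte char #3 = EA 89 83.
Offset 7: leading byte 0xF2 = 11110010 → 4-byte char #4 = F2 80 A1 9E.
Offset 11: leading byte 0xF1 = 11110001 → 4-byte char #5 = F1 81 8F B2.
Offset 15: leading byte 0xE2 = 11100010 → 3-byte char #6 = E2 9A BB.
Offset 18: leading byte 0x27 = 00100111 → 1-byte char #7 = 27.
Offset 19: leading byte 0xF0 = 11110000 → 4-byte char #8 = F0 9F A7 AA.
Leading byte 0xF0 = 11110000 matches 11110xxx → 4-byte sequence.
Byte 1: 0xF0 = 11110000, payload 000 (3 bits).
Byte 2: 0x9F = 10011111 (10xxxxxx ✓), payload 011111.
Byte 3: 0xA7 = 10100111 (10xxxxxx ✓), payload 100111.
Byte 4: 0xAA = 10101010 (10xxxxxx ✓), payload 101010.
Concatenate: 000011111100111101010 = 0x1F9EA (21 bits → U+1F9EA).

U+1F9EA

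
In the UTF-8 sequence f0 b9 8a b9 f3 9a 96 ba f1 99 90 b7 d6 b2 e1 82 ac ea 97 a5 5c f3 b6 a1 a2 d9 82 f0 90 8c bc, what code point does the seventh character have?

Offset 0: leading byte 0xF0 = 11110000 → 4-byte char #1 = F0 B9 8A B9.
Offset 4: leading byte 0xF3 = 11110011 → 4-byte char #2 = F3 9A 96 BA.
Offset 8: leading byte 0xF1 = 11110001 → 4-byte char #3 = F1 99 90 B7.
Offset 12: leading byte 0xD6 = 11010110 → 2-byte char #4 = D6 B2.
Offset 14: leading byte 0xE1 = 11100001 → 3-byte char #5 = E1 82 AC.
Offset 17: leading byte 0xEA = 11101010 → 3-byte char #6 = EA 97 A5.
Offset 20: leading byte 0x5C = 01011100 → 1-byte char #7 = 5C.
Leading byte 0x5C = 01011100 matches 0xxxxxxx → 1-byte sequence.
Byte 1: 0x5C = 01011100, payload 1011100 (7 bits).
Concatenate: 1011100 = 0x5C (7 bits → U+005C).

U+005C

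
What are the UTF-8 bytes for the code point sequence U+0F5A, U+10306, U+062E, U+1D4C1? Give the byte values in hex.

U+0F5A: 3-byte form → E0 BD 9A.
U+10306: 4-byte form → F0 90 8C 86.
U+062E: 2-byte form → D8 AE.
U+1D4C1: 4-byte form → F0 9D 93 81.
Concatenated (13 bytes): E0 BD 9A F0 90 8C 86 D8 AE F0 9D 93 81.

E0 BD 9A F0 90 8C 86 D8 AE F0 9D 93 81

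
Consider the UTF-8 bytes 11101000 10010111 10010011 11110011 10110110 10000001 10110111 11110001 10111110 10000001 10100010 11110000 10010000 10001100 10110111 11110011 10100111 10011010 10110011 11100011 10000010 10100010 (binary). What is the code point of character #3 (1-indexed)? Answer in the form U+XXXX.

Offset 0: leading byte 0xE8 = 11101000 → 3-byte char #1 = E8 97 93.
Offset 3: leading byte 0xF3 = 11110011 → 4-byte char #2 = F3 B6 81 B7.
Offset 7: leading byte 0xF1 = 11110001 → 4-byte char #3 = F1 BE 81 A2.
Leading byte 0xF1 = 11110001 matches 11110xxx → 4-byte sequence.
Byte 1: 0xF1 = 11110001, payload 001 (3 bits).
Byte 2: 0xBE = 10111110 (10xxxxxx ✓), payload 111110.
Byte 3: 0x81 = 10000001 (10xxxxxx ✓), payload 000001.
Byte 4: 0xA2 = 10100010 (10xxxxxx ✓), payload 100010.
Concatenate: 001111110000001100010 = 0x7E062 (21 bits → U+7E062).

U+7E062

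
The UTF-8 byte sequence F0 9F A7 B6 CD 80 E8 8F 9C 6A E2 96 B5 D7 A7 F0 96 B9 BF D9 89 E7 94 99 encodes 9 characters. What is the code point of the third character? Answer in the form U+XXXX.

U+83DC

Offset 0: leading byte 0xF0 = 11110000 → 4-byte char #1 = F0 9F A7 B6.
Offset 4: leading byte 0xCD = 11001101 → 2-byte char #2 = CD 80.
Offset 6: leading byte 0xE8 = 11101000 → 3-byte char #3 = E8 8F 9C.
Leading byte 0xE8 = 11101000 matches 1110xxxx → 3-byte sequence.
Byte 1: 0xE8 = 11101000, payload 1000 (4 bits).
Byte 2: 0x8F = 10001111 (10xxxxxx ✓), payload 001111.
Byte 3: 0x9C = 10011100 (10xxxxxx ✓), payload 011100.
Concatenate: 1000001111011100 = 0x83DC (16 bits → U+83DC).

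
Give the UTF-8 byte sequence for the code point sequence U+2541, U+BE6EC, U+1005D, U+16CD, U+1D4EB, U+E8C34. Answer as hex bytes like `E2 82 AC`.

E2 95 81 F2 BE 9B AC F0 90 81 9D E1 9B 8D F0 9D 93 AB F3 A8 B0 B4

U+2541: 3-byte form → E2 95 81.
U+BE6EC: 4-byte form → F2 BE 9B AC.
U+1005D: 4-byte form → F0 90 81 9D.
U+16CD: 3-byte form → E1 9B 8D.
U+1D4EB: 4-byte form → F0 9D 93 AB.
U+E8C34: 4-byte form → F3 A8 B0 B4.
Concatenated (22 bytes): E2 95 81 F2 BE 9B AC F0 90 81 9D E1 9B 8D F0 9D 93 AB F3 A8 B0 B4.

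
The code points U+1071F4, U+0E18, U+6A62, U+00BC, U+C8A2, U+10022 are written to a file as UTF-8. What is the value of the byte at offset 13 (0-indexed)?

U+1071F4 → 4-byte form F4 87 87 B4 at offsets 0–3.
U+0E18 → 3-byte form E0 B8 98 at offsets 4–6.
U+6A62 → 3-byte form E6 A9 A2 at offsets 7–9.
U+00BC → 2-byte form C2 BC at offsets 10–11.
U+C8A2 → 3-byte form EC A2 A2 at offsets 12–14.
Offset 13 falls in char 5's range; it's byte 2 of EC A2 A2 = 0xA2.

0xA2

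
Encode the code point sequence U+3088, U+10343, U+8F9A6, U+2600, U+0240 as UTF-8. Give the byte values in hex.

E3 82 88 F0 90 8D 83 F2 8F A6 A6 E2 98 80 C9 80

U+3088: 3-byte form → E3 82 88.
U+10343: 4-byte form → F0 90 8D 83.
U+8F9A6: 4-byte form → F2 8F A6 A6.
U+2600: 3-byte form → E2 98 80.
U+0240: 2-byte form → C9 80.
Concatenated (16 bytes): E3 82 88 F0 90 8D 83 F2 8F A6 A6 E2 98 80 C9 80.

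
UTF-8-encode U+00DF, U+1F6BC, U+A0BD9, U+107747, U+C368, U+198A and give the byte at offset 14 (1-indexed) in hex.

0x87

1-indexed offset 14 is 0-indexed offset 13.
U+00DF → 2-byte form C3 9F at offsets 0–1.
U+1F6BC → 4-byte form F0 9F 9A BC at offsets 2–5.
U+A0BD9 → 4-byte form F2 A0 AF 99 at offsets 6–9.
U+107747 → 4-byte form F4 87 9D 87 at offsets 10–13.
Offset 13 falls in char 4's range; it's byte 4 of F4 87 9D 87 = 0x87.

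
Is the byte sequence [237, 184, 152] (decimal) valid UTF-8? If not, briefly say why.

Structurally a 3-byte sequence; payload = 0xDE18.
But 0xDE18 is in U+D800–U+DFFF, the surrogate range. Surrogates are not Unicode scalar values and are forbidden in UTF-8.

invalid (encodes a surrogate (U+D800–U+DFFF))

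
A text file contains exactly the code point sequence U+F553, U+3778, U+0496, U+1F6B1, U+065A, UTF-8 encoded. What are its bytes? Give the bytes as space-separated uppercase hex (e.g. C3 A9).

EF 95 93 E3 9D B8 D2 96 F0 9F 9A B1 D9 9A

U+F553: 3-byte form → EF 95 93.
U+3778: 3-byte form → E3 9D B8.
U+0496: 2-byte form → D2 96.
U+1F6B1: 4-byte form → F0 9F 9A B1.
U+065A: 2-byte form → D9 9A.
Concatenated (14 bytes): EF 95 93 E3 9D B8 D2 96 F0 9F 9A B1 D9 9A.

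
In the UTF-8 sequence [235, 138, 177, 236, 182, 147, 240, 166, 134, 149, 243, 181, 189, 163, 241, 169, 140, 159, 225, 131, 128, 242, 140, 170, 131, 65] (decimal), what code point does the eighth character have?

U+0041

Offset 0: leading byte 0xEB = 11101011 → 3-byte char #1 = EB 8A B1.
Offset 3: leading byte 0xEC = 11101100 → 3-byte char #2 = EC B6 93.
Offset 6: leading byte 0xF0 = 11110000 → 4-byte char #3 = F0 A6 86 95.
Offset 10: leading byte 0xF3 = 11110011 → 4-byte char #4 = F3 B5 BD A3.
Offset 14: leading byte 0xF1 = 11110001 → 4-byte char #5 = F1 A9 8C 9F.
Offset 18: leading byte 0xE1 = 11100001 → 3-byte char #6 = E1 83 80.
Offset 21: leading byte 0xF2 = 11110010 → 4-byte char #7 = F2 8C AA 83.
Offset 25: leading byte 0x41 = 01000001 → 1-byte char #8 = 41.
Leading byte 0x41 = 01000001 matches 0xxxxxxx → 1-byte sequence.
Byte 1: 0x41 = 01000001, payload 1000001 (7 bits).
Concatenate: 1000001 = 0x41 (7 bits → U+0041).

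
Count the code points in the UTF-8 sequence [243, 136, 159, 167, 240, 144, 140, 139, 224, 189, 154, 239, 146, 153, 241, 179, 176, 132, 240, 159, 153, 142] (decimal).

Byte at offset 0: 0xF3 = 11110011 → 4-byte char (#1). Advance 4.
Byte at offset 4: 0xF0 = 11110000 → 4-byte char (#2). Advance 4.
Byte at offset 8: 0xE0 = 11100000 → 3-byte char (#3). Advance 3.
Byte at offset 11: 0xEF = 11101111 → 3-byte char (#4). Advance 3.
Byte at offset 14: 0xF1 = 11110001 → 4-byte char (#5). Advance 4.
Byte at offset 18: 0xF0 = 11110000 → 4-byte char (#6). Advance 4.
Reached end at offset 22 after 6 code points.

6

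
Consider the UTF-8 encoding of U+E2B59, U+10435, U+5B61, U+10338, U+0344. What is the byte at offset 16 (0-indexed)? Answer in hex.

0x84

U+E2B59 → 4-byte form F3 A2 AD 99 at offsets 0–3.
U+10435 → 4-byte form F0 90 90 B5 at offsets 4–7.
U+5B61 → 3-byte form E5 AD A1 at offsets 8–10.
U+10338 → 4-byte form F0 90 8C B8 at offsets 11–14.
U+0344 → 2-byte form CD 84 at offsets 15–16.
Offset 16 falls in char 5's range; it's byte 2 of CD 84 = 0x84.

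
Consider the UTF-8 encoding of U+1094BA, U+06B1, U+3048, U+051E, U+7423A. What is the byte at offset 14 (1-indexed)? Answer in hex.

1-indexed offset 14 is 0-indexed offset 13.
U+1094BA → 4-byte form F4 89 92 BA at offsets 0–3.
U+06B1 → 2-byte form DA B1 at offsets 4–5.
U+3048 → 3-byte form E3 81 88 at offsets 6–8.
U+051E → 2-byte form D4 9E at offsets 9–10.
U+7423A → 4-byte form F1 B4 88 BA at offsets 11–14.
Offset 13 falls in char 5's range; it's byte 3 of F1 B4 88 BA = 0x88.

0x88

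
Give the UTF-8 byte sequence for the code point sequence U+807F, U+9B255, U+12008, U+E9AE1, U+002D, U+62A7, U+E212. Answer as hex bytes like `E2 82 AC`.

E8 81 BF F2 9B 89 95 F0 92 80 88 F3 A9 AB A1 2D E6 8A A7 EE 88 92

U+807F: 3-byte form → E8 81 BF.
U+9B255: 4-byte form → F2 9B 89 95.
U+12008: 4-byte form → F0 92 80 88.
U+E9AE1: 4-byte form → F3 A9 AB A1.
U+002D: 1-byte form → 2D.
U+62A7: 3-byte form → E6 8A A7.
U+E212: 3-byte form → EE 88 92.
Concatenated (22 bytes): E8 81 BF F2 9B 89 95 F0 92 80 88 F3 A9 AB A1 2D E6 8A A7 EE 88 92.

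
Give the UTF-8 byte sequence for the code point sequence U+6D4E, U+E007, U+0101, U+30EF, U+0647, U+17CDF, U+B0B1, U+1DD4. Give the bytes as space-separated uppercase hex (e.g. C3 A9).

U+6D4E: 3-byte form → E6 B5 8E.
U+E007: 3-byte form → EE 80 87.
U+0101: 2-byte form → C4 81.
U+30EF: 3-byte form → E3 83 AF.
U+0647: 2-byte form → D9 87.
U+17CDF: 4-byte form → F0 97 B3 9F.
U+B0B1: 3-byte form → EB 82 B1.
U+1DD4: 3-byte form → E1 B7 94.
Concatenated (23 bytes): E6 B5 8E EE 80 87 C4 81 E3 83 AF D9 87 F0 97 B3 9F EB 82 B1 E1 B7 94.

E6 B5 8E EE 80 87 C4 81 E3 83 AF D9 87 F0 97 B3 9F EB 82 B1 E1 B7 94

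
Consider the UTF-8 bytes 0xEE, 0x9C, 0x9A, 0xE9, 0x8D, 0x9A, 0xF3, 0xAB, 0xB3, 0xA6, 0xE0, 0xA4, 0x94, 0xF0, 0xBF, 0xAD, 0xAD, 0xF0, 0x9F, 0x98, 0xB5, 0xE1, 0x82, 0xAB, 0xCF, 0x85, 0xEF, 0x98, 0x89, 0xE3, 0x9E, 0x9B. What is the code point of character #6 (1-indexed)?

Offset 0: leading byte 0xEE = 11101110 → 3-byte char #1 = EE 9C 9A.
Offset 3: leading byte 0xE9 = 11101001 → 3-byte char #2 = E9 8D 9A.
Offset 6: leading byte 0xF3 = 11110011 → 4-byte char #3 = F3 AB B3 A6.
Offset 10: leading byte 0xE0 = 11100000 → 3-byte char #4 = E0 A4 94.
Offset 13: leading byte 0xF0 = 11110000 → 4-byte char #5 = F0 BF AD AD.
Offset 17: leading byte 0xF0 = 11110000 → 4-byte char #6 = F0 9F 98 B5.
Leading byte 0xF0 = 11110000 matches 11110xxx → 4-byte sequence.
Byte 1: 0xF0 = 11110000, payload 000 (3 bits).
Byte 2: 0x9F = 10011111 (10xxxxxx ✓), payload 011111.
Byte 3: 0x98 = 10011000 (10xxxxxx ✓), payload 011000.
Byte 4: 0xB5 = 10110101 (10xxxxxx ✓), payload 110101.
Concatenate: 000011111011000110101 = 0x1F635 (21 bits → U+1F635).

U+1F635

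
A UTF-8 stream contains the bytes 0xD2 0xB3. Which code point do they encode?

U+04B3

Leading byte 0xD2 = 11010010 matches 110xxxxx → 2-byte sequence.
Byte 1: 0xD2 = 11010010, payload 10010 (5 bits).
Byte 2: 0xB3 = 10110011 (10xxxxxx ✓), payload 110011.
Concatenate: 10010110011 = 0x4B3 (11 bits → U+04B3).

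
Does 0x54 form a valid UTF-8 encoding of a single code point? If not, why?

valid

Leading byte 0x54 = 01010100 → 1-byte form.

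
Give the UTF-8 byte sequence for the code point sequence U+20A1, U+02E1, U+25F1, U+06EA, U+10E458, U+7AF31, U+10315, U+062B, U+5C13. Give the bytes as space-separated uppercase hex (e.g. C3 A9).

U+20A1: 3-byte form → E2 82 A1.
U+02E1: 2-byte form → CB A1.
U+25F1: 3-byte form → E2 97 B1.
U+06EA: 2-byte form → DB AA.
U+10E458: 4-byte form → F4 8E 91 98.
U+7AF31: 4-byte form → F1 BA BC B1.
U+10315: 4-byte form → F0 90 8C 95.
U+062B: 2-byte form → D8 AB.
U+5C13: 3-byte form → E5 B0 93.
Concatenated (27 bytes): E2 82 A1 CB A1 E2 97 B1 DB AA F4 8E 91 98 F1 BA BC B1 F0 90 8C 95 D8 AB E5 B0 93.

E2 82 A1 CB A1 E2 97 B1 DB AA F4 8E 91 98 F1 BA BC B1 F0 90 8C 95 D8 AB E5 B0 93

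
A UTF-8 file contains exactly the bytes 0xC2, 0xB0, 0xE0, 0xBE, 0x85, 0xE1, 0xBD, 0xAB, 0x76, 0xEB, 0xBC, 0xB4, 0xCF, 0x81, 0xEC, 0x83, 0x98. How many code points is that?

Byte at offset 0: 0xC2 = 11000010 → 2-byte char (#1). Advance 2.
Byte at offset 2: 0xE0 = 11100000 → 3-byte char (#2). Advance 3.
Byte at offset 5: 0xE1 = 11100001 → 3-byte char (#3). Advance 3.
Byte at offset 8: 0x76 = 01110110 → 1-byte char (#4). Advance 1.
Byte at offset 9: 0xEB = 11101011 → 3-byte char (#5). Advance 3.
Byte at offset 12: 0xCF = 11001111 → 2-byte char (#6). Advance 2.
Byte at offset 14: 0xEC = 11101100 → 3-byte char (#7). Advance 3.
Reached end at offset 17 after 7 code points.

7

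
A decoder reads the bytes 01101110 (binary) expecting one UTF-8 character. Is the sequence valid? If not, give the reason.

Leading byte 0x6E = 01101110 → 1-byte form.

valid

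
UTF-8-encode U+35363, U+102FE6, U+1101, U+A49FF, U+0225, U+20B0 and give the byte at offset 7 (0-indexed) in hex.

0xA6

U+35363 → 4-byte form F0 B5 8D A3 at offsets 0–3.
U+102FE6 → 4-byte form F4 82 BF A6 at offsets 4–7.
Offset 7 falls in char 2's range; it's byte 4 of F4 82 BF A6 = 0xA6.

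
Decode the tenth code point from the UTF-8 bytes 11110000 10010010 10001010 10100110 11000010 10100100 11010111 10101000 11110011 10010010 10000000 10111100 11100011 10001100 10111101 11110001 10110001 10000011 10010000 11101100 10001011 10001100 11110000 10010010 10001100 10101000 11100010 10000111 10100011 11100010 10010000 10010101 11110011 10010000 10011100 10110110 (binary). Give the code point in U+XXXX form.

Offset 0: leading byte 0xF0 = 11110000 → 4-byte char #1 = F0 92 8A A6.
Offset 4: leading byte 0xC2 = 11000010 → 2-byte char #2 = C2 A4.
Offset 6: leading byte 0xD7 = 11010111 → 2-byte char #3 = D7 A8.
Offset 8: leading byte 0xF3 = 11110011 → 4-byte char #4 = F3 92 80 BC.
Offset 12: leading byte 0xE3 = 11100011 → 3-byte char #5 = E3 8C BD.
Offset 15: leading byte 0xF1 = 11110001 → 4-byte char #6 = F1 B1 83 90.
Offset 19: leading byte 0xEC = 11101100 → 3-byte char #7 = EC 8B 8C.
Offset 22: leading byte 0xF0 = 11110000 → 4-byte char #8 = F0 92 8C A8.
Offset 26: leading byte 0xE2 = 11100010 → 3-byte char #9 = E2 87 A3.
Offset 29: leading byte 0xE2 = 11100010 → 3-byte char #10 = E2 90 95.
Leading byte 0xE2 = 11100010 matches 1110xxxx → 3-byte sequence.
Byte 1: 0xE2 = 11100010, payload 0010 (4 bits).
Byte 2: 0x90 = 10010000 (10xxxxxx ✓), payload 010000.
Byte 3: 0x95 = 10010101 (10xxxxxx ✓), payload 010101.
Concatenate: 0010010000010101 = 0x2415 (16 bits → U+2415).

U+2415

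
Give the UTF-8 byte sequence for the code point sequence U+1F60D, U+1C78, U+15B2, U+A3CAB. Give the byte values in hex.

F0 9F 98 8D E1 B1 B8 E1 96 B2 F2 A3 B2 AB

U+1F60D: 4-byte form → F0 9F 98 8D.
U+1C78: 3-byte form → E1 B1 B8.
U+15B2: 3-byte form → E1 96 B2.
U+A3CAB: 4-byte form → F2 A3 B2 AB.
Concatenated (14 bytes): F0 9F 98 8D E1 B1 B8 E1 96 B2 F2 A3 B2 AB.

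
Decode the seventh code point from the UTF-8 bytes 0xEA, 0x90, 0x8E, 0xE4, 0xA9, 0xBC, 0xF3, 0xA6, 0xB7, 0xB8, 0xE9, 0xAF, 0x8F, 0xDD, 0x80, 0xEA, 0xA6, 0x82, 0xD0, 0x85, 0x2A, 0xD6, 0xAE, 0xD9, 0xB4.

U+0405

Offset 0: leading byte 0xEA = 11101010 → 3-byte char #1 = EA 90 8E.
Offset 3: leading byte 0xE4 = 11100100 → 3-byte char #2 = E4 A9 BC.
Offset 6: leading byte 0xF3 = 11110011 → 4-byte char #3 = F3 A6 B7 B8.
Offset 10: leading byte 0xE9 = 11101001 → 3-byte char #4 = E9 AF 8F.
Offset 13: leading byte 0xDD = 11011101 → 2-byte char #5 = DD 80.
Offset 15: leading byte 0xEA = 11101010 → 3-byte char #6 = EA A6 82.
Offset 18: leading byte 0xD0 = 11010000 → 2-byte char #7 = D0 85.
Leading byte 0xD0 = 11010000 matches 110xxxxx → 2-byte sequence.
Byte 1: 0xD0 = 11010000, payload 10000 (5 bits).
Byte 2: 0x85 = 10000101 (10xxxxxx ✓), payload 000101.
Concatenate: 10000000101 = 0x405 (11 bits → U+0405).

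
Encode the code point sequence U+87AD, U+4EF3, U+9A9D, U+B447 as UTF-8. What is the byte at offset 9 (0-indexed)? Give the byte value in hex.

0xEB

U+87AD → 3-byte form E8 9E AD at offsets 0–2.
U+4EF3 → 3-byte form E4 BB B3 at offsets 3–5.
U+9A9D → 3-byte form E9 AA 9D at offsets 6–8.
U+B447 → 3-byte form EB 91 87 at offsets 9–11.
Offset 9 falls in char 4's range; it's byte 1 of EB 91 87 = 0xEB.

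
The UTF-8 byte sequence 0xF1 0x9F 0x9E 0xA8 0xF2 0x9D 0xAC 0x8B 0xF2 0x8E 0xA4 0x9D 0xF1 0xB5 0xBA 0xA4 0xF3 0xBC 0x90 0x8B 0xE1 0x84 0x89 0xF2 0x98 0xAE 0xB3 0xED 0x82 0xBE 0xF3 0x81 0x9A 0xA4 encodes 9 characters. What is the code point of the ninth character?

Offset 0: leading byte 0xF1 = 11110001 → 4-byte char #1 = F1 9F 9E A8.
Offset 4: leading byte 0xF2 = 11110010 → 4-byte char #2 = F2 9D AC 8B.
Offset 8: leading byte 0xF2 = 11110010 → 4-byte char #3 = F2 8E A4 9D.
Offset 12: leading byte 0xF1 = 11110001 → 4-byte char #4 = F1 B5 BA A4.
Offset 16: leading byte 0xF3 = 11110011 → 4-byte char #5 = F3 BC 90 8B.
Offset 20: leading byte 0xE1 = 11100001 → 3-byte char #6 = E1 84 89.
Offset 23: leading byte 0xF2 = 11110010 → 4-byte char #7 = F2 98 AE B3.
Offset 27: leading byte 0xED = 11101101 → 3-byte char #8 = ED 82 BE.
Offset 30: leading byte 0xF3 = 11110011 → 4-byte char #9 = F3 81 9A A4.
Leading byte 0xF3 = 11110011 matches 11110xxx → 4-byte sequence.
Byte 1: 0xF3 = 11110011, payload 011 (3 bits).
Byte 2: 0x81 = 10000001 (10xxxxxx ✓), payload 000001.
Byte 3: 0x9A = 10011010 (10xxxxxx ✓), payload 011010.
Byte 4: 0xA4 = 10100100 (10xxxxxx ✓), payload 100100.
Concatenate: 011000001011010100100 = 0xC16A4 (21 bits → U+C16A4).

U+C16A4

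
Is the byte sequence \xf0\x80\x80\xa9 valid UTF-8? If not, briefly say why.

invalid (overlong encoding)

Leading byte 0xF0 = 11110000 → 4-byte form.
Continuation bytes all match 10xxxxxx. Payload decodes to 0x29.
But 0x29 < 0x10000, the minimum for a 4-byte sequence — this is an overlong encoding.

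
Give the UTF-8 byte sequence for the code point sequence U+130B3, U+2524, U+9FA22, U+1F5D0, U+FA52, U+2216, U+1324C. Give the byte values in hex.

F0 93 82 B3 E2 94 A4 F2 9F A8 A2 F0 9F 97 90 EF A9 92 E2 88 96 F0 93 89 8C

U+130B3: 4-byte form → F0 93 82 B3.
U+2524: 3-byte form → E2 94 A4.
U+9FA22: 4-byte form → F2 9F A8 A2.
U+1F5D0: 4-byte form → F0 9F 97 90.
U+FA52: 3-byte form → EF A9 92.
U+2216: 3-byte form → E2 88 96.
U+1324C: 4-byte form → F0 93 89 8C.
Concatenated (25 bytes): F0 93 82 B3 E2 94 A4 F2 9F A8 A2 F0 9F 97 90 EF A9 92 E2 88 96 F0 93 89 8C.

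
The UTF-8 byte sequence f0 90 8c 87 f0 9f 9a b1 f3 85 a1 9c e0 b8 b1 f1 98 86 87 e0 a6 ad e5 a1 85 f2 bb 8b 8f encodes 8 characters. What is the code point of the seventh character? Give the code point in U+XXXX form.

Offset 0: leading byte 0xF0 = 11110000 → 4-byte char #1 = F0 90 8C 87.
Offset 4: leading byte 0xF0 = 11110000 → 4-byte char #2 = F0 9F 9A B1.
Offset 8: leading byte 0xF3 = 11110011 → 4-byte char #3 = F3 85 A1 9C.
Offset 12: leading byte 0xE0 = 11100000 → 3-byte char #4 = E0 B8 B1.
Offset 15: leading byte 0xF1 = 11110001 → 4-byte char #5 = F1 98 86 87.
Offset 19: leading byte 0xE0 = 11100000 → 3-byte char #6 = E0 A6 AD.
Offset 22: leading byte 0xE5 = 11100101 → 3-byte char #7 = E5 A1 85.
Leading byte 0xE5 = 11100101 matches 1110xxxx → 3-byte sequence.
Byte 1: 0xE5 = 11100101, payload 0101 (4 bits).
Byte 2: 0xA1 = 10100001 (10xxxxxx ✓), payload 100001.
Byte 3: 0x85 = 10000101 (10xxxxxx ✓), payload 000101.
Concatenate: 0101100001000101 = 0x5845 (16 bits → U+5845).

U+5845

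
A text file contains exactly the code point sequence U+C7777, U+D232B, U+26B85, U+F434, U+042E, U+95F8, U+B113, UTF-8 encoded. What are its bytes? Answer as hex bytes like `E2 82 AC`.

U+C7777: 4-byte form → F3 87 9D B7.
U+D232B: 4-byte form → F3 92 8C AB.
U+26B85: 4-byte form → F0 A6 AE 85.
U+F434: 3-byte form → EF 90 B4.
U+042E: 2-byte form → D0 AE.
U+95F8: 3-byte form → E9 97 B8.
U+B113: 3-byte form → EB 84 93.
Concatenated (23 bytes): F3 87 9D B7 F3 92 8C AB F0 A6 AE 85 EF 90 B4 D0 AE E9 97 B8 EB 84 93.

F3 87 9D B7 F3 92 8C AB F0 A6 AE 85 EF 90 B4 D0 AE E9 97 B8 EB 84 93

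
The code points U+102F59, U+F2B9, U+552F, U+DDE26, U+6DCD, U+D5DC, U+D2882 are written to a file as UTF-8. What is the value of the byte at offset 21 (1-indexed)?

1-indexed offset 21 is 0-indexed offset 20.
U+102F59 → 4-byte form F4 82 BD 99 at offsets 0–3.
U+F2B9 → 3-byte form EF 8A B9 at offsets 4–6.
U+552F → 3-byte form E5 94 AF at offsets 7–9.
U+DDE26 → 4-byte form F3 9D B8 A6 at offsets 10–13.
U+6DCD → 3-byte form E6 B7 8D at offsets 14–16.
U+D5DC → 3-byte form ED 97 9C at offsets 17–19.
U+D2882 → 4-byte form F3 92 A2 82 at offsets 20–23.
Offset 20 falls in char 7's range; it's byte 1 of F3 92 A2 82 = 0xF3.

0xF3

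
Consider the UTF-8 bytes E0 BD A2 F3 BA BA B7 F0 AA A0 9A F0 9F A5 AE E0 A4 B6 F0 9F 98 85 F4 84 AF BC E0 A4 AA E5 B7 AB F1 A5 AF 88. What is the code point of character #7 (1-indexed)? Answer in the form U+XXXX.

U+104BFC

Offset 0: leading byte 0xE0 = 11100000 → 3-byte char #1 = E0 BD A2.
Offset 3: leading byte 0xF3 = 11110011 → 4-byte char #2 = F3 BA BA B7.
Offset 7: leading byte 0xF0 = 11110000 → 4-byte char #3 = F0 AA A0 9A.
Offset 11: leading byte 0xF0 = 11110000 → 4-byte char #4 = F0 9F A5 AE.
Offset 15: leading byte 0xE0 = 11100000 → 3-byte char #5 = E0 A4 B6.
Offset 18: leading byte 0xF0 = 11110000 → 4-byte char #6 = F0 9F 98 85.
Offset 22: leading byte 0xF4 = 11110100 → 4-byte char #7 = F4 84 AF BC.
Leading byte 0xF4 = 11110100 matches 11110xxx → 4-byte sequence.
Byte 1: 0xF4 = 11110100, payload 100 (3 bits).
Byte 2: 0x84 = 10000100 (10xxxxxx ✓), payload 000100.
Byte 3: 0xAF = 10101111 (10xxxxxx ✓), payload 101111.
Byte 4: 0xBC = 10111100 (10xxxxxx ✓), payload 111100.
Concatenate: 100000100101111111100 = 0x104BFC (21 bits → U+104BFC).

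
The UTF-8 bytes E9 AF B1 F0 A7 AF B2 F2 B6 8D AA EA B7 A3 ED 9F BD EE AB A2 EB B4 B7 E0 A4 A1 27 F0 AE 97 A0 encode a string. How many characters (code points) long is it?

10

Byte at offset 0: 0xE9 = 11101001 → 3-byte char (#1). Advance 3.
Byte at offset 3: 0xF0 = 11110000 → 4-byte char (#2). Advance 4.
Byte at offset 7: 0xF2 = 11110010 → 4-byte char (#3). Advance 4.
Byte at offset 11: 0xEA = 11101010 → 3-byte char (#4). Advance 3.
Byte at offset 14: 0xED = 11101101 → 3-byte char (#5). Advance 3.
Byte at offset 17: 0xEE = 11101110 → 3-byte char (#6). Advance 3.
Byte at offset 20: 0xEB = 11101011 → 3-byte char (#7). Advance 3.
Byte at offset 23: 0xE0 = 11100000 → 3-byte char (#8). Advance 3.
Byte at offset 26: 0x27 = 00100111 → 1-byte char (#9). Advance 1.
Byte at offset 27: 0xF0 = 11110000 → 4-byte char (#10). Advance 4.
Reached end at offset 31 after 10 code points.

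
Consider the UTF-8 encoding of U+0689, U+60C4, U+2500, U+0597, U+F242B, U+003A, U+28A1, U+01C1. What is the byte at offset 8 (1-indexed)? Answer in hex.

1-indexed offset 8 is 0-indexed offset 7.
U+0689 → 2-byte form DA 89 at offsets 0–1.
U+60C4 → 3-byte form E6 83 84 at offsets 2–4.
U+2500 → 3-byte form E2 94 80 at offsets 5–7.
Offset 7 falls in char 3's range; it's byte 3 of E2 94 80 = 0x80.

0x80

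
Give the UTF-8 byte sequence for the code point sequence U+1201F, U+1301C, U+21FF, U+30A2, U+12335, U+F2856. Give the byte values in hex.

F0 92 80 9F F0 93 80 9C E2 87 BF E3 82 A2 F0 92 8C B5 F3 B2 A1 96

U+1201F: 4-byte form → F0 92 80 9F.
U+1301C: 4-byte form → F0 93 80 9C.
U+21FF: 3-byte form → E2 87 BF.
U+30A2: 3-byte form → E3 82 A2.
U+12335: 4-byte form → F0 92 8C B5.
U+F2856: 4-byte form → F3 B2 A1 96.
Concatenated (22 bytes): F0 92 80 9F F0 93 80 9C E2 87 BF E3 82 A2 F0 92 8C B5 F3 B2 A1 96.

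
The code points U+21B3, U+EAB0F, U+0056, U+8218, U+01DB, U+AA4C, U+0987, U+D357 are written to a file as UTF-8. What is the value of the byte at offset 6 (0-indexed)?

U+21B3 → 3-byte form E2 86 B3 at offsets 0–2.
U+EAB0F → 4-byte form F3 AA AC 8F at offsets 3–6.
Offset 6 falls in char 2's range; it's byte 4 of F3 AA AC 8F = 0x8F.

0x8F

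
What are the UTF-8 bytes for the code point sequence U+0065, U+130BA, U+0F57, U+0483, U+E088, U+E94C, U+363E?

65 F0 93 82 BA E0 BD 97 D2 83 EE 82 88 EE A5 8C E3 98 BE

U+0065: 1-byte form → 65.
U+130BA: 4-byte form → F0 93 82 BA.
U+0F57: 3-byte form → E0 BD 97.
U+0483: 2-byte form → D2 83.
U+E088: 3-byte form → EE 82 88.
U+E94C: 3-byte form → EE A5 8C.
U+363E: 3-byte form → E3 98 BE.
Concatenated (19 bytes): 65 F0 93 82 BA E0 BD 97 D2 83 EE 82 88 EE A5 8C E3 98 BE.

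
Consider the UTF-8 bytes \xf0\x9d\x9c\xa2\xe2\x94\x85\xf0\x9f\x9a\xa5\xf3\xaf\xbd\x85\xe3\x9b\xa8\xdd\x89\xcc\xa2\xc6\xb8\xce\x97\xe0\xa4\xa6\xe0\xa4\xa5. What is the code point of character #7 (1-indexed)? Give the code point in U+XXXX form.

U+0322

Offset 0: leading byte 0xF0 = 11110000 → 4-byte char #1 = F0 9D 9C A2.
Offset 4: leading byte 0xE2 = 11100010 → 3-byte char #2 = E2 94 85.
Offset 7: leading byte 0xF0 = 11110000 → 4-byte char #3 = F0 9F 9A A5.
Offset 11: leading byte 0xF3 = 11110011 → 4-byte char #4 = F3 AF BD 85.
Offset 15: leading byte 0xE3 = 11100011 → 3-byte char #5 = E3 9B A8.
Offset 18: leading byte 0xDD = 11011101 → 2-byte char #6 = DD 89.
Offset 20: leading byte 0xCC = 11001100 → 2-byte char #7 = CC A2.
Leading byte 0xCC = 11001100 matches 110xxxxx → 2-byte sequence.
Byte 1: 0xCC = 11001100, payload 01100 (5 bits).
Byte 2: 0xA2 = 10100010 (10xxxxxx ✓), payload 100010.
Concatenate: 01100100010 = 0x322 (11 bits → U+0322).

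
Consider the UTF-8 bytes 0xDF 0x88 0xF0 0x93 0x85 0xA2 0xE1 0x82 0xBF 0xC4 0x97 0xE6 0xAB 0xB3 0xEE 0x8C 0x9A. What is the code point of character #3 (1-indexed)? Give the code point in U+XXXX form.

U+10BF

Offset 0: leading byte 0xDF = 11011111 → 2-byte char #1 = DF 88.
Offset 2: leading byte 0xF0 = 11110000 → 4-byte char #2 = F0 93 85 A2.
Offset 6: leading byte 0xE1 = 11100001 → 3-byte char #3 = E1 82 BF.
Leading byte 0xE1 = 11100001 matches 1110xxxx → 3-byte sequence.
Byte 1: 0xE1 = 11100001, payload 0001 (4 bits).
Byte 2: 0x82 = 10000010 (10xxxxxx ✓), payload 000010.
Byte 3: 0xBF = 10111111 (10xxxxxx ✓), payload 111111.
Concatenate: 0001000010111111 = 0x10BF (16 bits → U+10BF).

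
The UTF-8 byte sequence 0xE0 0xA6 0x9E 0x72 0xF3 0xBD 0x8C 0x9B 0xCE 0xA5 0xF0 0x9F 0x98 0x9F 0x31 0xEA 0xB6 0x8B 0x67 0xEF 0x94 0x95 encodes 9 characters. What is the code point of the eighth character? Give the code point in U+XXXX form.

Offset 0: leading byte 0xE0 = 11100000 → 3-byte char #1 = E0 A6 9E.
Offset 3: leading byte 0x72 = 01110010 → 1-byte char #2 = 72.
Offset 4: leading byte 0xF3 = 11110011 → 4-byte char #3 = F3 BD 8C 9B.
Offset 8: leading byte 0xCE = 11001110 → 2-byte char #4 = CE A5.
Offset 10: leading byte 0xF0 = 11110000 → 4-byte char #5 = F0 9F 98 9F.
Offset 14: leading byte 0x31 = 00110001 → 1-byte char #6 = 31.
Offset 15: leading byte 0xEA = 11101010 → 3-byte char #7 = EA B6 8B.
Offset 18: leading byte 0x67 = 01100111 → 1-byte char #8 = 67.
Leading byte 0x67 = 01100111 matches 0xxxxxxx → 1-byte sequence.
Byte 1: 0x67 = 01100111, payload 1100111 (7 bits).
Concatenate: 1100111 = 0x67 (7 bits → U+0067).

U+0067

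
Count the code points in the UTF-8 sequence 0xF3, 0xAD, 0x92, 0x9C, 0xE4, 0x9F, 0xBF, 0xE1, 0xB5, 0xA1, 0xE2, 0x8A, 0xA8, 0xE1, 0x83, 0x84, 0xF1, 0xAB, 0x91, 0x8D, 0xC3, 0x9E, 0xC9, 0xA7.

8

Byte at offset 0: 0xF3 = 11110011 → 4-byte char (#1). Advance 4.
Byte at offset 4: 0xE4 = 11100100 → 3-byte char (#2). Advance 3.
Byte at offset 7: 0xE1 = 11100001 → 3-byte char (#3). Advance 3.
Byte at offset 10: 0xE2 = 11100010 → 3-byte char (#4). Advance 3.
Byte at offset 13: 0xE1 = 11100001 → 3-byte char (#5). Advance 3.
Byte at offset 16: 0xF1 = 11110001 → 4-byte char (#6). Advance 4.
Byte at offset 20: 0xC3 = 11000011 → 2-byte char (#7). Advance 2.
Byte at offset 22: 0xC9 = 11001001 → 2-byte char (#8). Advance 2.
Reached end at offset 24 after 8 code points.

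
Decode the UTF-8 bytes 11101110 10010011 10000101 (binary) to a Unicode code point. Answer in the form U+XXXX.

U+E4C5

Leading byte 0xEE = 11101110 matches 1110xxxx → 3-byte sequence.
Byte 1: 0xEE = 11101110, payload 1110 (4 bits).
Byte 2: 0x93 = 10010011 (10xxxxxx ✓), payload 010011.
Byte 3: 0x85 = 10000101 (10xxxxxx ✓), payload 000101.
Concatenate: 1110010011000101 = 0xE4C5 (16 bits → U+E4C5).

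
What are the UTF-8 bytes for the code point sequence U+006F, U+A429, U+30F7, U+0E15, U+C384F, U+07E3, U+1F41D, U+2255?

6F EA 90 A9 E3 83 B7 E0 B8 95 F3 83 A1 8F DF A3 F0 9F 90 9D E2 89 95

U+006F: 1-byte form → 6F.
U+A429: 3-byte form → EA 90 A9.
U+30F7: 3-byte form → E3 83 B7.
U+0E15: 3-byte form → E0 B8 95.
U+C384F: 4-byte form → F3 83 A1 8F.
U+07E3: 2-byte form → DF A3.
U+1F41D: 4-byte form → F0 9F 90 9D.
U+2255: 3-byte form → E2 89 95.
Concatenated (23 bytes): 6F EA 90 A9 E3 83 B7 E0 B8 95 F3 83 A1 8F DF A3 F0 9F 90 9D E2 89 95.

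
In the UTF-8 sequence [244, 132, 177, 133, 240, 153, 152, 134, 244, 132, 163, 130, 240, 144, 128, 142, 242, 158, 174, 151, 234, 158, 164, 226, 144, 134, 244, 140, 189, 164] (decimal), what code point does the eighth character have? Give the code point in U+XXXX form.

Offset 0: leading byte 0xF4 = 11110100 → 4-byte char #1 = F4 84 B1 85.
Offset 4: leading byte 0xF0 = 11110000 → 4-byte char #2 = F0 99 98 86.
Offset 8: leading byte 0xF4 = 11110100 → 4-byte char #3 = F4 84 A3 82.
Offset 12: leading byte 0xF0 = 11110000 → 4-byte char #4 = F0 90 80 8E.
Offset 16: leading byte 0xF2 = 11110010 → 4-byte char #5 = F2 9E AE 97.
Offset 20: leading byte 0xEA = 11101010 → 3-byte char #6 = EA 9E A4.
Offset 23: leading byte 0xE2 = 11100010 → 3-byte char #7 = E2 90 86.
Offset 26: leading byte 0xF4 = 11110100 → 4-byte char #8 = F4 8C BD A4.
Leading byte 0xF4 = 11110100 matches 11110xxx → 4-byte sequence.
Byte 1: 0xF4 = 11110100, payload 100 (3 bits).
Byte 2: 0x8C = 10001100 (10xxxxxx ✓), payload 001100.
Byte 3: 0xBD = 10111101 (10xxxxxx ✓), payload 111101.
Byte 4: 0xA4 = 10100100 (10xxxxxx ✓), payload 100100.
Concatenate: 100001100111101100100 = 0x10CF64 (21 bits → U+10CF64).

U+10CF64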